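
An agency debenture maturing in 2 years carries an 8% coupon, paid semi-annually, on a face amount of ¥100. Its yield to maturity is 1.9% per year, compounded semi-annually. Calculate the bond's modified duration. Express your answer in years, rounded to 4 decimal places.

1.8766 years

Periodic yield y = 0.0095. First find Macaulay duration:
  t   CF        PV=CF/(1+0.0095)^t    t·PV
  1         4.00         3.9624         3.9624
  2         4.00         3.9251         7.8501
  3         4.00         3.8881        11.6644
  4       104.00       100.1401       400.5604
  Σ                    111.9157       424.0373
P = 111.9157; Macaulay duration = 424.0373 / 111.9157 = 3.78890 half-year periods = 1.89445 years.
Modified duration = D_Mac / (1 + y) = 1.89445 / 1.0095 = 1.87662 years.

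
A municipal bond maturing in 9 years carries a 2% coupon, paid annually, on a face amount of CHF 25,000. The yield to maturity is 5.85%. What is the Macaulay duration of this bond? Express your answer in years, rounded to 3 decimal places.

8.186 years

Periodic yield y = 0.0585. Discount each cash flow and weight by its year:
  t   CF        PV=CF/(1+0.0585)^t    t·PV
  1       500.00       472.3666       472.3666
  2       500.00       446.2603       892.5207
  3       500.00       421.5969     1,264.7907
  4       500.00       398.2966     1,593.1862
  5       500.00       376.2839     1,881.4197
  6       500.00       355.4879     2,132.9274
  7       500.00       335.8412     2,350.8884
  8       500.00       317.2803     2,538.2424
  9    25,500.00    15,287.0054   137,583.0487
  Σ                 18,410.4191   150,709.3908
Price P = Σ PV = 18,410.4191.
Macaulay duration = Σ(t·PV) / P = 150,709.3908 / 18,410.4191 = 8.18609 years.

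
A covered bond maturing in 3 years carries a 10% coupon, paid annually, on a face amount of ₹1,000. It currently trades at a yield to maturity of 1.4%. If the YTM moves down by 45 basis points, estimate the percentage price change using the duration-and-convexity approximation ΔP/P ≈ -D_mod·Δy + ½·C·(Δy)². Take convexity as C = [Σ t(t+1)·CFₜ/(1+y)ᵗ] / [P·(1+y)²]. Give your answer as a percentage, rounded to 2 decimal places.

+1.24%

With y = 0.014:
  t   CF        PV=CF/(1+0.014)^t    t·PV        t(t+1)·PV
  1       100.00        98.6193        98.6193         197.2387
  2       100.00        97.2577       194.5154         583.5463
  3     1,100.00     1,055.0640     3,165.1921      12,660.7685
  Σ                  1,250.9411     3,458.3269      13,441.5534
P = 1,250.9411; D_Mac = 2.76458 yrs; D_mod = 2.72641 yrs; C = 10.45049.
Duration effect: -2.72641 × (-0.0045) = +0.012269
Convexity effect: 0.5 × 10.45049 × (-0.0045)² = +0.0001058
ΔP/P ≈ +0.012269 + 0.0001058 = +0.012375 = +1.2375%.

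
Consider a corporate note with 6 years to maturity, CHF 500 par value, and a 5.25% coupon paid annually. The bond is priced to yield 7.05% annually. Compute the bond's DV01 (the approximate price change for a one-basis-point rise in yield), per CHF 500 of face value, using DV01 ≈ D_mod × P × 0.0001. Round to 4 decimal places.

CHF 0.2247

Periodic yield y = 0.0705.
  t   CF        PV=CF/(1+0.0705)^t    t·PV
  1        26.25        24.5213        24.5213
  2        26.25        22.9064        45.8127
  3        26.25        21.3978        64.1934
  4        26.25        19.9886        79.9544
  5        26.25        18.6722        93.3611
  6       526.25       349.6810     2,098.0862
  Σ                    457.1673     2,405.9291
P = 457.1673; D_Mac = 5.26269 yrs; D_mod = 4.91610 yrs.
DV01 ≈ 4.91610 × 457.1673 × 0.0001 = 0.224748.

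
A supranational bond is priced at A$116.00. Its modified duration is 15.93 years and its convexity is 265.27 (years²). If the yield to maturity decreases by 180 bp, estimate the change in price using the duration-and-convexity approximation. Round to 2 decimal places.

+A$38.25

Duration effect: -D_mod·Δy = -15.93 × (-0.018) = +0.286740
Convexity effect: ½·C·(Δy)² = 0.5 × 265.27 × (-0.018)² = +0.04297374
ΔP/P ≈ +0.286740 + 0.04297374 = +0.32971374
ΔP ≈ 116.00 × (+0.32971374) = +38.24679384.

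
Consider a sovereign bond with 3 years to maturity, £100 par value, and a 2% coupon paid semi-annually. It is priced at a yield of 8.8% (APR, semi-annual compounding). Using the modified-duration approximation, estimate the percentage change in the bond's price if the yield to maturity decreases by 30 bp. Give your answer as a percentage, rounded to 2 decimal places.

+0.84%

Periodic yield y = 0.044. Modified duration first:
  t   CF        PV=CF/(1+0.044)^t    t·PV
  1         1.00         0.9579         0.9579
  2         1.00         0.9175         1.8350
  3         1.00         0.8788         2.6365
  4         1.00         0.8418         3.3671
  5         1.00         0.8063         4.0315
  6       101.00        78.0043       468.0256
  Σ                     82.4065       480.8535
P = 82.4065; D_Mac = 5.83514 half-year periods = 2.91757 yrs; D_mod = 2.91757/(1+0.044) = 2.79461 yrs.
ΔP/P ≈ -D_mod · Δy = -2.79461 × (-0.003) = +0.008384 = +0.8384%.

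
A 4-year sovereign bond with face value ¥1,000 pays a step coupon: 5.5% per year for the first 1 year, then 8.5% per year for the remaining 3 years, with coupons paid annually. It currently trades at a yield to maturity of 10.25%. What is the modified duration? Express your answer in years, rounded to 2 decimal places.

3.28 years

Periodic yield y = 0.1025. First find Macaulay duration:
  t   CF        PV=CF/(1+0.1025)^t    t·PV
  1        55.00        49.8866        49.8866
  2        85.00        69.9297       139.8594
  3        85.00        63.4283       190.2849
  4     1,085.00       734.3707     2,937.4828
  Σ                    917.6153     3,317.5138
P = 917.6153; Macaulay duration = 3,317.5138 / 917.6153 = 3.61536 years.
Modified duration = D_Mac / (1 + y) = 3.61536 / 1.1025 = 3.27924 years.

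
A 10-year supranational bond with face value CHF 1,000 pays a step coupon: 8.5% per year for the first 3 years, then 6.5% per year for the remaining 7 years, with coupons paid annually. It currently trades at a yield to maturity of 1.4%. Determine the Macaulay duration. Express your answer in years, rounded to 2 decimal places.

Periodic yield y = 0.014. Discount each cash flow and weight by its year:
  t   CF        PV=CF/(1+0.014)^t    t·PV
  1        85.00        83.8264        83.8264
  2        85.00        82.6691       165.3381
  3        85.00        81.5277       244.5830
  4        65.00        61.4839       245.9357
  5        65.00        60.6350       303.1751
  6        65.00        59.7979       358.7871
  7        65.00        58.9722       412.8057
  8        65.00        58.1580       465.2643
  9        65.00        57.3551       516.1956
  10    1,065.00       926.7659     9,267.6593
  Σ                  1,531.1912    12,063.5704
Price P = Σ PV = 1,531.1912.
Macaulay duration = Σ(t·PV) / P = 12,063.5704 / 1,531.1912 = 7.87855 years.

7.88 years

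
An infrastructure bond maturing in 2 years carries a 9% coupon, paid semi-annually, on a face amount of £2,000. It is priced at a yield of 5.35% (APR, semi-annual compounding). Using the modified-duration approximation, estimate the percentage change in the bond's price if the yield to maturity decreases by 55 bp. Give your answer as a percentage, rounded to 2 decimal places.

+1.01%

Periodic yield y = 0.02675. Modified duration first:
  t   CF        PV=CF/(1+0.02675)^t    t·PV
  1        90.00        87.6552        87.6552
  2        90.00        85.3715       170.7431
  3        90.00        83.1473       249.4420
  4     2,090.00     1,880.5611     7,522.2443
  Σ                  2,136.7352     8,030.0846
P = 2,136.7352; D_Mac = 3.75811 half-year periods = 1.87905 yrs; D_mod = 1.87905/(1+0.02675) = 1.83010 yrs.
ΔP/P ≈ -D_mod · Δy = -1.83010 × (-0.0055) = +0.010066 = +1.0066%.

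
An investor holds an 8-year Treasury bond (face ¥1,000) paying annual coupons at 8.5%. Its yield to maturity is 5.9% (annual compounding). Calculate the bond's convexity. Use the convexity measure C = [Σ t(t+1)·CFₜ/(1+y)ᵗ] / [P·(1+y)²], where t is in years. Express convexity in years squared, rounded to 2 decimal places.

With y = 0.059:
  t   CF        PV=CF/(1+0.059)^t    t·PV        t(t+1)·PV
  1        85.00        80.2644        80.2644         160.5288
  2        85.00        75.7926       151.5853         454.7558
  3        85.00        71.5700       214.7100         858.8401
  4        85.00        67.5826       270.3305       1,351.6526
  5        85.00        63.8174       319.0870       1,914.5221
  6        85.00        60.2619       361.5717       2,531.0018
  7        85.00        56.9046       398.3320       3,186.6564
  8     1,085.00       685.9020     5,487.2158      49,384.9426
  Σ                  1,162.0956     7,283.0968      59,842.9001
P = 1,162.0956.
Convexity = Σ t(t+1)·PV / [P·(1+y)²] = 59,842.9001 / (1,162.0956 × 1.121481) = 45.91757.

45.92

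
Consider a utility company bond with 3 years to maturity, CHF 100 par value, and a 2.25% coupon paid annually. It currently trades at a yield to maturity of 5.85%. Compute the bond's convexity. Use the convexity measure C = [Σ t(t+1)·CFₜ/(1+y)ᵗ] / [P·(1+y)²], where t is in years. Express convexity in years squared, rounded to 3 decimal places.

With y = 0.0585:
  t   CF        PV=CF/(1+0.0585)^t    t·PV        t(t+1)·PV
  1         2.25         2.1256         2.1256           4.2513
  2         2.25         2.0082         4.0163          12.0490
  3       102.25        86.2166       258.6497       1,034.5988
  Σ                     90.3504       264.7917       1,050.8991
P = 90.3504.
Convexity = Σ t(t+1)·PV / [P·(1+y)²] = 1,050.8991 / (90.3504 × 1.120422) = 10.38124.

10.381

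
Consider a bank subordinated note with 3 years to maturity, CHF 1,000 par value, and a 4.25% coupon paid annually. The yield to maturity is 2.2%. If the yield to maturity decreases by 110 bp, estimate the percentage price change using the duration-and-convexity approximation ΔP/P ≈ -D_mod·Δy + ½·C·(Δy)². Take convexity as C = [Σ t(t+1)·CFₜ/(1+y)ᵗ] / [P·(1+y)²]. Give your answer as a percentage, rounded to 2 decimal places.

+3.17%

With y = 0.022:
  t   CF        PV=CF/(1+0.022)^t    t·PV        t(t+1)·PV
  1        42.50        41.5851        41.5851          83.1703
  2        42.50        40.6899        81.3799         244.1397
  3     1,042.50       976.6150     2,929.8449      11,719.3796
  Σ                  1,058.8900     3,052.8099      12,046.6896
P = 1,058.8900; D_Mac = 2.88303 yrs; D_mod = 2.82097 yrs; C = 10.89219.
Duration effect: -2.82097 × (-0.011) = +0.031031
Convexity effect: 0.5 × 10.89219 × (-0.011)² = +0.0006590
ΔP/P ≈ +0.031031 + 0.0006590 = +0.031690 = +3.1690%.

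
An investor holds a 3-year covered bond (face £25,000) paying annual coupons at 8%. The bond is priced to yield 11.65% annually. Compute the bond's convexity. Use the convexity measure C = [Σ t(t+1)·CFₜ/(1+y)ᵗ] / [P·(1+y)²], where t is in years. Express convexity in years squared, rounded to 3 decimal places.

8.657

With y = 0.1165:
  t   CF        PV=CF/(1+0.1165)^t    t·PV        t(t+1)·PV
  1     2,000.00     1,791.3121     1,791.3121       3,582.6243
  2     2,000.00     1,604.3996     3,208.7992       9,626.3975
  3    27,000.00    19,399.3680    58,198.1041     232,792.4162
  Σ                 22,795.0797    63,198.2154     246,001.4380
P = 22,795.0797.
Convexity = Σ t(t+1)·PV / [P·(1+y)²] = 246,001.4380 / (22,795.0797 × 1.246572) = 8.65723.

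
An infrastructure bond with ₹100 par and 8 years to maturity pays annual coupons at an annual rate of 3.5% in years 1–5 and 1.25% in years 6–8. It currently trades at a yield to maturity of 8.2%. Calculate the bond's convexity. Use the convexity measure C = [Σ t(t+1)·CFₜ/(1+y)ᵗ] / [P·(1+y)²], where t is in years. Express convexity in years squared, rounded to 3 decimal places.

With y = 0.082:
  t   CF        PV=CF/(1+0.082)^t    t·PV        t(t+1)·PV
  1         3.50         3.2348         3.2348           6.4695
  2         3.50         2.9896         5.9792          17.9376
  3         3.50         2.7630         8.2891          33.1564
  4         3.50         2.5536        10.2145          51.0727
  5         3.50         2.3601        11.8005          70.8032
  6         1.25         0.7790         4.6741          32.7187
  7         1.25         0.7200         5.0398          40.3188
  8       101.25        53.8985       431.1883       3,880.6944
  Σ                     69.2987       480.4203       4,133.1713
P = 69.2987.
Convexity = Σ t(t+1)·PV / [P·(1+y)²] = 4,133.1713 / (69.2987 × 1.170724) = 50.94529.

50.945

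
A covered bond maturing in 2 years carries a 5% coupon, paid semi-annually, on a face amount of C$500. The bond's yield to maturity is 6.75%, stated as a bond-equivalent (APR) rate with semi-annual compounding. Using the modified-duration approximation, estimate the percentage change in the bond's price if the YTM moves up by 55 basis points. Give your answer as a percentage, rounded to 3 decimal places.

-1.025%

Periodic yield y = 0.03375. Modified duration first:
  t   CF        PV=CF/(1+0.03375)^t    t·PV
  1        12.50        12.0919        12.0919
  2        12.50        11.6971        23.3942
  3        12.50        11.3152        33.9457
  4       512.50       448.7782     1,795.1129
  Σ                    483.8825     1,864.5447
P = 483.8825; D_Mac = 3.85330 half-year periods = 1.92665 yrs; D_mod = 1.92665/(1+0.03375) = 1.86375 yrs.
ΔP/P ≈ -D_mod · Δy = -1.86375 × (+0.0055) = -0.010251 = -1.0251%.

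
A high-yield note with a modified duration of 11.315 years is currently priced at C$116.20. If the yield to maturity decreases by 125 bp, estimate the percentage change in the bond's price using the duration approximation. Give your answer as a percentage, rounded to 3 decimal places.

Duration approximation: ΔP/P ≈ -D_mod · Δy = -11.315 × (-0.0125) = +0.1414375.
As a percentage: +14.14375%.

+14.144%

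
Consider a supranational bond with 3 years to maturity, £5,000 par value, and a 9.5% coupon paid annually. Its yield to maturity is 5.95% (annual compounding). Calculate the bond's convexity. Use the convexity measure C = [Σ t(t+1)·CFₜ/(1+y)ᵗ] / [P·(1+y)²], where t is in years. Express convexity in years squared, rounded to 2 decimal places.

9.55

With y = 0.0595:
  t   CF        PV=CF/(1+0.0595)^t    t·PV        t(t+1)·PV
  1       475.00       448.3247       448.3247         896.6494
  2       475.00       423.1474       846.2948       2,538.8845
  3     5,475.00     4,603.4268    13,810.2804      55,241.1214
  Σ                  5,474.8989    15,104.8999      58,676.6553
P = 5,474.8989.
Convexity = Σ t(t+1)·PV / [P·(1+y)²] = 58,676.6553 / (5,474.8989 × 1.122540) = 9.54745.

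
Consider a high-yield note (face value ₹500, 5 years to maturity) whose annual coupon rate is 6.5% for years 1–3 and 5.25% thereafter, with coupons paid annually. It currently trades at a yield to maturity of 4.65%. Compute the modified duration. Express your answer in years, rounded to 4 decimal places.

4.2519 years

Periodic yield y = 0.0465. First find Macaulay duration:
  t   CF        PV=CF/(1+0.0465)^t    t·PV
  1        32.50        31.0559        31.0559
  2        32.50        29.6760        59.3519
  3        32.50        28.3574        85.0721
  4        26.25        21.8863        87.5452
  5       526.25       419.2721     2,096.3604
  Σ                    530.2476     2,359.3855
P = 530.2476; Macaulay duration = 2,359.3855 / 530.2476 = 4.44959 years.
Modified duration = D_Mac / (1 + y) = 4.44959 / 1.0465 = 4.25188 years.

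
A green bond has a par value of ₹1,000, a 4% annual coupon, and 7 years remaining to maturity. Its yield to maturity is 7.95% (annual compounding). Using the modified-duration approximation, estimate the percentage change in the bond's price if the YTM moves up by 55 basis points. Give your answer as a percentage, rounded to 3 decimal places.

-3.124%

Periodic yield y = 0.0795. Modified duration first:
  t   CF        PV=CF/(1+0.0795)^t    t·PV
  1        40.00        37.0542        37.0542
  2        40.00        34.3253        68.6507
  3        40.00        31.7974        95.3923
  4        40.00        29.4557       117.8228
  5        40.00        27.2864       136.4322
  6        40.00        25.2769       151.6615
  7     1,040.00       608.8002     4,261.6017
  Σ                    793.9962     4,868.6153
P = 793.9962; D_Mac = 6.13179 yrs; D_mod = 6.13179/(1+0.0795) = 5.68021 yrs.
ΔP/P ≈ -D_mod · Δy = -5.68021 × (+0.0055) = -0.031241 = -3.1241%.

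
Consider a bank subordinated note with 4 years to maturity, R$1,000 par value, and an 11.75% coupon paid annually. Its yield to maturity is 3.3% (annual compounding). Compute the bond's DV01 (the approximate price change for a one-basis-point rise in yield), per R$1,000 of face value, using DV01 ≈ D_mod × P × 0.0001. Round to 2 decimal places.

R$0.44

Periodic yield y = 0.033.
  t   CF        PV=CF/(1+0.033)^t    t·PV
  1       117.50       113.7464       113.7464
  2       117.50       110.1127       220.2253
  3       117.50       106.5950       319.7851
  4     1,117.50       981.4004     3,925.6017
  Σ                  1,311.8545     4,579.3585
P = 1,311.8545; D_Mac = 3.49075 yrs; D_mod = 3.37924 yrs.
DV01 ≈ 3.37924 × 1,311.8545 × 0.0001 = 0.443307.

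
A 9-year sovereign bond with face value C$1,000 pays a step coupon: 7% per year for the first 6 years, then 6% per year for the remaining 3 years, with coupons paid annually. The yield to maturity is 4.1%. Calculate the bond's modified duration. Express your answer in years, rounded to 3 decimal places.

Periodic yield y = 0.041. First find Macaulay duration:
  t   CF        PV=CF/(1+0.041)^t    t·PV
  1        70.00        67.2430        67.2430
  2        70.00        64.5947       129.1893
  3        70.00        62.0506       186.1517
  4        70.00        59.6067       238.4268
  5        70.00        57.2591       286.2954
  6        70.00        55.0039       330.0235
  7        60.00        45.2894       317.0255
  8        60.00        43.5056       348.0450
  9     1,060.00       738.3279     6,644.9514
  Σ                  1,192.8809     8,547.3518
P = 1,192.8809; Macaulay duration = 8,547.3518 / 1,192.8809 = 7.16530 years.
Modified duration = D_Mac / (1 + y) = 7.16530 / 1.041 = 6.88310 years.

6.883 years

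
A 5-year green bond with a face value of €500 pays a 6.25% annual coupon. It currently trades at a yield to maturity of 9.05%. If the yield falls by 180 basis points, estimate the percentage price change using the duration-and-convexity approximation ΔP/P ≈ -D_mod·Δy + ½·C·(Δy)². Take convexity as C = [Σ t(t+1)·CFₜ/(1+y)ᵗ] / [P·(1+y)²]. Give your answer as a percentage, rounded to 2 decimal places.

With y = 0.0905:
  t   CF        PV=CF/(1+0.0905)^t    t·PV        t(t+1)·PV
  1        31.25        28.6566        28.6566          57.3132
  2        31.25        26.2784        52.5568         157.6703
  3        31.25        24.0976        72.2927         289.1707
  4        31.25        22.0977        88.3909         441.9543
  5       531.25       344.4852     1,722.4261      10,334.5566
  Σ                    445.6155     1,964.3230      11,280.6650
P = 445.6155; D_Mac = 4.40811 yrs; D_mod = 4.04229 yrs; C = 21.28742.
Duration effect: -4.04229 × (-0.018) = +0.072761
Convexity effect: 0.5 × 21.28742 × (-0.018)² = +0.0034486
ΔP/P ≈ +0.072761 + 0.0034486 = +0.076210 = +7.6210%.

+7.62%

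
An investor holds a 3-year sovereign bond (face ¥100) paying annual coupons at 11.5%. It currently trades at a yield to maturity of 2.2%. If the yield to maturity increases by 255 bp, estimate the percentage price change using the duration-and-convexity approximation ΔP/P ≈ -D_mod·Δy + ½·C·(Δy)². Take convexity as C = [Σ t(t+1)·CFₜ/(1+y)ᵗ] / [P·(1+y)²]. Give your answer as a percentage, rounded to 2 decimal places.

-6.50%

With y = 0.022:
  t   CF        PV=CF/(1+0.022)^t    t·PV        t(t+1)·PV
  1        11.50        11.2524        11.2524          22.5049
  2        11.50        11.0102        22.0204          66.0613
  3       111.50       104.4533       313.3599       1,253.4396
  Σ                    126.7160       346.6328       1,342.0059
P = 126.7160; D_Mac = 2.73551 yrs; D_mod = 2.67662 yrs; C = 10.13961.
Duration effect: -2.67662 × (+0.0255) = -0.068254
Convexity effect: 0.5 × 10.13961 × (0.0255)² = +0.0032966
ΔP/P ≈ -0.068254 + 0.0032966 = -0.064957 = -6.4957%.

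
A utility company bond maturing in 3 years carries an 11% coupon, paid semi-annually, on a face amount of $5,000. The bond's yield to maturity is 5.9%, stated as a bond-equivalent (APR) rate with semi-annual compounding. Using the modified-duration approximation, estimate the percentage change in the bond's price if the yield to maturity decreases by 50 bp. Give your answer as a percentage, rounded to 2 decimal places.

+1.29%

Periodic yield y = 0.0295. Modified duration first:
  t   CF        PV=CF/(1+0.0295)^t    t·PV
  1       275.00       267.1200       267.1200
  2       275.00       259.4657       518.9314
  3       275.00       252.0308       756.0924
  4       275.00       244.8089       979.2358
  5       275.00       237.7940     1,188.9701
  6     5,275.00     4,430.6185    26,583.7111
  Σ                  5,691.8380    30,294.0609
P = 5,691.8380; D_Mac = 5.32237 half-year periods = 2.66118 yrs; D_mod = 2.66118/(1+0.0295) = 2.58493 yrs.
ΔP/P ≈ -D_mod · Δy = -2.58493 × (-0.005) = +0.012925 = +1.2925%.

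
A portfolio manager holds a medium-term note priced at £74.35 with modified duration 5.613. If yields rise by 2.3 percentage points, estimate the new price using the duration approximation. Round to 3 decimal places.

£64.751

Duration approximation: ΔP/P ≈ -D_mod · Δy = -5.613 × (+0.023) = -0.129099.
New price ≈ 74.35 × (1 - 0.129099) = 64.75148935.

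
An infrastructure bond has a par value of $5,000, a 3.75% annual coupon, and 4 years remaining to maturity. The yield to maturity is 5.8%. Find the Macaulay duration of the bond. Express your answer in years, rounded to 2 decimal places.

3.78 years

Periodic yield y = 0.058. Discount each cash flow and weight by its year:
  t   CF        PV=CF/(1+0.058)^t    t·PV
  1       187.50       177.2212       177.2212
  2       187.50       167.5058       335.0117
  3       187.50       158.3231       474.9693
  4     5,187.50     4,140.1439    16,560.5757
  Σ                  4,643.1940    17,547.7778
Price P = Σ PV = 4,643.1940.
Macaulay duration = Σ(t·PV) / P = 17,547.7778 / 4,643.1940 = 3.77925 years.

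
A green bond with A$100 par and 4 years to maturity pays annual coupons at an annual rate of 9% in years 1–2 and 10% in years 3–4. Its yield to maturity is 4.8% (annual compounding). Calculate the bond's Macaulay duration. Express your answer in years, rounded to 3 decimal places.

3.564 years

Periodic yield y = 0.048. Discount each cash flow and weight by its year:
  t   CF        PV=CF/(1+0.048)^t    t·PV
  1         9.00         8.5878         8.5878
  2         9.00         8.1945        16.3889
  3        10.00         8.6879        26.0638
  4       110.00        91.1901       364.7603
  Σ                    116.6602       415.8008
Price P = Σ PV = 116.6602.
Macaulay duration = Σ(t·PV) / P = 415.8008 / 116.6602 = 3.56420 years.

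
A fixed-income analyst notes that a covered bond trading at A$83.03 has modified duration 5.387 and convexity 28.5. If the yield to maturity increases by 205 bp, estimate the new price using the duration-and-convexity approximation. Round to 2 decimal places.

Duration effect: -D_mod·Δy = -5.387 × (+0.0205) = -0.1104335
Convexity effect: ½·C·(Δy)² = 0.5 × 28.5 × (0.0205)² = +0.0059885625
ΔP/P ≈ -0.1104335 + 0.0059885625 = -0.1044449375
New price ≈ 83.03 × (1 - 0.1044449375) = 74.357936839375.

A$74.36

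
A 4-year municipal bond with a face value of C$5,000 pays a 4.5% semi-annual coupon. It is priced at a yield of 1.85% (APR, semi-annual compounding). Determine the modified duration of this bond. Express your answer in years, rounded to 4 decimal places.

Periodic yield y = 0.00925. First find Macaulay duration:
  t   CF        PV=CF/(1+0.00925)^t    t·PV
  1       112.50       111.4689       111.4689
  2       112.50       110.4473       220.8946
  3       112.50       109.4350       328.3050
  4       112.50       108.4320       433.7280
  5       112.50       107.4382       537.1910
  6       112.50       106.4535       638.7210
  7       112.50       105.4778       738.3449
  8     5,112.50     4,749.4493    37,995.5944
  Σ                  5,508.6020    41,004.2478
P = 5,508.6020; Macaulay duration = 41,004.2478 / 5,508.6020 = 7.44368 half-year periods = 3.72184 years.
Modified duration = D_Mac / (1 + y) = 3.72184 / 1.00925 = 3.68773 years.

3.6877 years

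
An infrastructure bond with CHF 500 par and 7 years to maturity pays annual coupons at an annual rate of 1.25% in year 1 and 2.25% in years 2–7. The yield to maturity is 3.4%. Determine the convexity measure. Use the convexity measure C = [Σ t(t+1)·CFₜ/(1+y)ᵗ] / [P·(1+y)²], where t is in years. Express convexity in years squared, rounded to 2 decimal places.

With y = 0.034:
  t   CF        PV=CF/(1+0.034)^t    t·PV        t(t+1)·PV
  1         6.25         6.0445         6.0445          12.0890
  2        11.25        10.5223        21.0446          63.1339
  3        11.25        10.1763        30.5290         122.1159
  4        11.25         9.8417        39.3668         196.8341
  5        11.25         9.5181        47.5905         285.5427
  6        11.25         9.2051        55.2307         386.6149
  7       511.25       404.5662     2,831.9631      22,655.7048
  Σ                    459.8742     3,031.7692      23,722.0353
P = 459.8742.
Convexity = Σ t(t+1)·PV / [P·(1+y)²] = 23,722.0353 / (459.8742 × 1.069156) = 48.24717.

48.25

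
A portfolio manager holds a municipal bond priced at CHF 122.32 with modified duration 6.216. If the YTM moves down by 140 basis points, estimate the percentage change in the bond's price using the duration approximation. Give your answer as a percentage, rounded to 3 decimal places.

+8.702%

Duration approximation: ΔP/P ≈ -D_mod · Δy = -6.216 × (-0.014) = +0.087024.
As a percentage: +8.7024%.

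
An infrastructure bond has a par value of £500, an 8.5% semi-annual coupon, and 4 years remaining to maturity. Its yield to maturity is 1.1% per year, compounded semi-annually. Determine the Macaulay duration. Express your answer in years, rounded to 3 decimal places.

Periodic yield y = 0.0055. Discount each cash flow and weight by its period:
  t   CF        PV=CF/(1+0.0055)^t    t·PV
  1        21.25        21.1338        21.1338
  2        21.25        21.0182        42.0363
  3        21.25        20.9032        62.7096
  4        21.25        20.7889        83.1554
  5        21.25        20.6751       103.3757
  6        21.25        20.5621       123.3723
  7        21.25        20.4496       143.1471
  8       521.25       498.8724     3,990.9791
  Σ                    644.4032     4,569.9093
Price P = Σ PV = 644.4032.
Macaulay duration = Σ(t·PV) / P = 4,569.9093 / 644.4032 = 7.09169 half-year periods.
In years: 7.09169 / 2 = 3.54585 years.

3.546 years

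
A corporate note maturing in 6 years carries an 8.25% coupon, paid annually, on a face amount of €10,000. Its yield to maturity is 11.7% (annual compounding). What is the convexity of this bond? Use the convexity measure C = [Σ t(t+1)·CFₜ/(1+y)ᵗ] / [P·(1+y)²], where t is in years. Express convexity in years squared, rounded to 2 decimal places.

With y = 0.117:
  t   CF        PV=CF/(1+0.117)^t    t·PV        t(t+1)·PV
  1       825.00       738.5855       738.5855       1,477.1710
  2       825.00       661.2225     1,322.4449       3,967.3348
  3       825.00       591.9628     1,775.8885       7,103.5538
  4       825.00       529.9578     2,119.8310      10,599.1552
  5       825.00       474.4474     2,372.2371      14,233.4224
  6    10,825.00     5,573.2544    33,439.5263     234,076.6841
  Σ                  8,569.4303    41,768.5133     271,457.3214
P = 8,569.4303.
Convexity = Σ t(t+1)·PV / [P·(1+y)²] = 271,457.3214 / (8,569.4303 × 1.247689) = 25.38886.

25.39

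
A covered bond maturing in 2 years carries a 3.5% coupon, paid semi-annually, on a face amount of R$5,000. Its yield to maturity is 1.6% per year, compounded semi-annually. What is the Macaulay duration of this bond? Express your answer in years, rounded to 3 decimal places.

Periodic yield y = 0.008. Discount each cash flow and weight by its period:
  t   CF        PV=CF/(1+0.008)^t    t·PV
  1        87.50        86.8056        86.8056
  2        87.50        86.1166       172.2332
  3        87.50        85.4332       256.2995
  4     5,087.50     4,927.9046    19,711.6185
  Σ                  5,186.2600    20,226.9568
Price P = Σ PV = 5,186.2600.
Macaulay duration = Σ(t·PV) / P = 20,226.9568 / 5,186.2600 = 3.90010 half-year periods.
In years: 3.90010 / 2 = 1.95005 years.

1.950 years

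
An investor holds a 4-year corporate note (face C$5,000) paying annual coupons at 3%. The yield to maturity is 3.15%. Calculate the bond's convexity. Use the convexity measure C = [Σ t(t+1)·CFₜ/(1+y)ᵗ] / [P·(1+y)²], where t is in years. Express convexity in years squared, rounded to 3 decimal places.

With y = 0.0315:
  t   CF        PV=CF/(1+0.0315)^t    t·PV        t(t+1)·PV
  1       150.00       145.4193       145.4193         290.8386
  2       150.00       140.9785       281.9569         845.8708
  3       150.00       136.6733       410.0198       1,640.0792
  4     5,150.00     4,549.1504    18,196.6018      90,983.0089
  Σ                  4,972.2215    19,033.9978      93,759.7975
P = 4,972.2215.
Convexity = Σ t(t+1)·PV / [P·(1+y)²] = 93,759.7975 / (4,972.2215 × 1.063992) = 17.72261.

17.723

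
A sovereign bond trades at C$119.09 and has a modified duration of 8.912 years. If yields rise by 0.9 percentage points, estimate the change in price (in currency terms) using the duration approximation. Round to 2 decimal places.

Duration approximation: ΔP/P ≈ -D_mod · Δy = -8.912 × (+0.009) = -0.080208.
ΔP ≈ 119.09 × (-0.080208) = -9.55197072.

-C$9.55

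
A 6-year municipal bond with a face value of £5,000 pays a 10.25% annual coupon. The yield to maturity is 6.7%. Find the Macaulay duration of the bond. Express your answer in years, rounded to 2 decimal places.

4.87 years

Periodic yield y = 0.067. Discount each cash flow and weight by its year:
  t   CF        PV=CF/(1+0.067)^t    t·PV
  1       512.50       480.3187       480.3187
  2       512.50       450.1581       900.3161
  3       512.50       421.8913     1,265.6740
  4       512.50       395.3996     1,581.5983
  5       512.50       370.5713     1,852.8565
  6     5,512.50     3,735.6148    22,413.6887
  Σ                  5,853.9537    28,494.4523
Price P = Σ PV = 5,853.9537.
Macaulay duration = Σ(t·PV) / P = 28,494.4523 / 5,853.9537 = 4.86756 years.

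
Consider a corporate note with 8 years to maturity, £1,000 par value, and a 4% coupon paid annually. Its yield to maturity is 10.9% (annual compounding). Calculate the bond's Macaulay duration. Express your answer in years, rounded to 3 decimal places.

Periodic yield y = 0.109. Discount each cash flow and weight by its year:
  t   CF        PV=CF/(1+0.109)^t    t·PV
  1        40.00        36.0685        36.0685
  2        40.00        32.5235        65.0469
  3        40.00        29.3268        87.9805
  4        40.00        26.4444       105.7776
  5        40.00        23.8453       119.2264
  6        40.00        21.5016       129.0096
  7        40.00        19.3883       135.7179
  8     1,040.00       454.5493     3,636.3942
  Σ                    643.6477     4,315.2217
Price P = Σ PV = 643.6477.
Macaulay duration = Σ(t·PV) / P = 4,315.2217 / 643.6477 = 6.70432 years.

6.704 years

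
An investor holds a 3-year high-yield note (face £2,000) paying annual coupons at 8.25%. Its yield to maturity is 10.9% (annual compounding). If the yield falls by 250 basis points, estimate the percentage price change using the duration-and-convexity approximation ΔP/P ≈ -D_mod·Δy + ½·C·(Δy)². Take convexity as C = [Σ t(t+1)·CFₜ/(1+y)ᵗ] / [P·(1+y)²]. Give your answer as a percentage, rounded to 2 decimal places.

With y = 0.109:
  t   CF        PV=CF/(1+0.109)^t    t·PV        t(t+1)·PV
  1       165.00       148.7827       148.7827         297.5654
  2       165.00       134.1593       268.3186         804.9559
  3     2,165.00     1,587.3155     4,761.9466      19,047.7862
  Σ                  1,870.2575     5,179.0479      20,150.3075
P = 1,870.2575; D_Mac = 2.76916 yrs; D_mod = 2.49699 yrs; C = 8.76026.
Duration effect: -2.49699 × (-0.025) = +0.062425
Convexity effect: 0.5 × 8.76026 × (-0.025)² = +0.0027376
ΔP/P ≈ +0.062425 + 0.0027376 = +0.065162 = +6.5162%.

+6.52%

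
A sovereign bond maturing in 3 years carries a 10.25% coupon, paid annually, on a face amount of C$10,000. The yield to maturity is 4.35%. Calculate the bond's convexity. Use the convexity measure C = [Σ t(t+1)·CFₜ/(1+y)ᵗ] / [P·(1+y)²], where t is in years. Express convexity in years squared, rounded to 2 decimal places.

With y = 0.0435:
  t   CF        PV=CF/(1+0.0435)^t    t·PV        t(t+1)·PV
  1     1,025.00       982.2712       982.2712       1,964.5424
  2     1,025.00       941.3236     1,882.6472       5,647.9417
  3    11,025.00     9,702.8929    29,108.6787     116,434.7149
  Σ                 11,626.4877    31,973.5972     124,047.1990
P = 11,626.4877.
Convexity = Σ t(t+1)·PV / [P·(1+y)²] = 124,047.1990 / (11,626.4877 × 1.088892) = 9.79836.

9.80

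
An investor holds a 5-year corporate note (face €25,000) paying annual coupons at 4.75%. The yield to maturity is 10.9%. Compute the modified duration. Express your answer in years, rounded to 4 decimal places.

4.0552 years

Periodic yield y = 0.109. First find Macaulay duration:
  t   CF        PV=CF/(1+0.109)^t    t·PV
  1     1,187.50     1,070.7845     1,070.7845
  2     1,187.50       965.5406     1,931.0811
  3     1,187.50       870.6407     2,611.9222
  4     1,187.50       785.0683     3,140.2731
  5    26,187.50    15,611.2008    78,056.0039
  Σ                 19,303.2349    86,810.0649
P = 19,303.2349; Macaulay duration = 86,810.0649 / 19,303.2349 = 4.49718 years.
Modified duration = D_Mac / (1 + y) = 4.49718 / 1.109 = 4.05516 years.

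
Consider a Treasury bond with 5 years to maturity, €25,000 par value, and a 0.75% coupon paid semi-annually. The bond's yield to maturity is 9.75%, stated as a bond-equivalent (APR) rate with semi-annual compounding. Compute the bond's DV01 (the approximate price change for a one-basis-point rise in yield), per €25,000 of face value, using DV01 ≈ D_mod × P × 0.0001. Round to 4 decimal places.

Periodic yield y = 0.04875.
  t   CF        PV=CF/(1+0.04875)^t    t·PV
  1        93.75        89.3921        89.3921
  2        93.75        85.2368       170.4737
  3        93.75        81.2747       243.8241
  4        93.75        77.4967       309.9869
  5        93.75        73.8944       369.4719
  6        93.75        70.4595       422.7569
  7        93.75        67.1842       470.2897
  8        93.75        64.0613       512.4901
  9        93.75        61.0834       549.7510
  10   25,093.75    15,589.9897   155,899.8971
  Σ                 16,260.0729   159,038.3335
P = 16,260.0729; D_Mac = 9.78091 half-year periods = 4.89046 yrs; D_mod = 4.66313 yrs.
DV01 ≈ 4.66313 × 16,260.0729 × 0.0001 = 7.582281.

€7.5823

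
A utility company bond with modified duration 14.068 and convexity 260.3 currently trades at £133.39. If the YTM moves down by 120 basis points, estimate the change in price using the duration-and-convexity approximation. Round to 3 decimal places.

+£25.018

Duration effect: -D_mod·Δy = -14.068 × (-0.012) = +0.168816
Convexity effect: ½·C·(Δy)² = 0.5 × 260.3 × (-0.012)² = +0.0187416
ΔP/P ≈ +0.168816 + 0.0187416 = +0.1875576
ΔP ≈ 133.39 × (+0.1875576) = +25.018308264.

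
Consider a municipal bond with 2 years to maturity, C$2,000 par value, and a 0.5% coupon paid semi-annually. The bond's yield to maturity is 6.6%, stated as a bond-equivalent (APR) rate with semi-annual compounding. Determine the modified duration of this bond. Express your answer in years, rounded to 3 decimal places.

1.928 years

Periodic yield y = 0.033. First find Macaulay duration:
  t   CF        PV=CF/(1+0.033)^t    t·PV
  1         5.00         4.8403         4.8403
  2         5.00         4.6856         9.3713
  3         5.00         4.5360        13.6079
  4     2,005.00     1,760.8124     7,043.2496
  Σ                  1,774.8743     7,071.0691
P = 1,774.8743; Macaulay duration = 7,071.0691 / 1,774.8743 = 3.98398 half-year periods = 1.99199 years.
Modified duration = D_Mac / (1 + y) = 1.99199 / 1.033 = 1.92836 years.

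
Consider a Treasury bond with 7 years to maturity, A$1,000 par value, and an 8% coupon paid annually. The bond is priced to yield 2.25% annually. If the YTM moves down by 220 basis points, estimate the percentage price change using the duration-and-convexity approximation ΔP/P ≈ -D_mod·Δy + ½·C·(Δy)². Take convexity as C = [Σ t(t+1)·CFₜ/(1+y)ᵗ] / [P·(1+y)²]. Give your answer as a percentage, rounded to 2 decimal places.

+13.58%

With y = 0.0225:
  t   CF        PV=CF/(1+0.0225)^t    t·PV        t(t+1)·PV
  1        80.00        78.2396        78.2396         156.4792
  2        80.00        76.5180       153.0359         459.1077
  3        80.00        74.8342       224.5026         898.0102
  4        80.00        73.1875       292.7499       1,463.7494
  5        80.00        71.5770       357.8849       2,147.3096
  6        80.00        70.0019       420.0117       2,940.0816
  7     1,080.00       924.2310     6,469.6171      51,756.9369
  Σ                  1,368.5892     7,996.0416      59,821.6745
P = 1,368.5892; D_Mac = 5.84254 yrs; D_mod = 5.71398 yrs; C = 41.80795.
Duration effect: -5.71398 × (-0.022) = +0.125708
Convexity effect: 0.5 × 41.80795 × (-0.022)² = +0.0101175
ΔP/P ≈ +0.125708 + 0.0101175 = +0.135825 = +13.5825%.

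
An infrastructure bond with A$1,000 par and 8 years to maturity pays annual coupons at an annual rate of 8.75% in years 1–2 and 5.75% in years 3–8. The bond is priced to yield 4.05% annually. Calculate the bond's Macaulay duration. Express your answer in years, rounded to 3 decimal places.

Periodic yield y = 0.0405. Discount each cash flow and weight by its year:
  t   CF        PV=CF/(1+0.0405)^t    t·PV
  1        87.50        84.0942        84.0942
  2        87.50        80.8209       161.6419
  3        57.50        51.0436       153.1309
  4        57.50        49.0568       196.2273
  5        57.50        47.1474       235.7368
  6        57.50        45.3122       271.8733
  7        57.50        43.5485       304.8395
  8     1,057.50       769.7394     6,157.9150
  Σ                  1,170.7630     7,565.4589
Price P = Σ PV = 1,170.7630.
Macaulay duration = Σ(t·PV) / P = 7,565.4589 / 1,170.7630 = 6.46199 years.

6.462 years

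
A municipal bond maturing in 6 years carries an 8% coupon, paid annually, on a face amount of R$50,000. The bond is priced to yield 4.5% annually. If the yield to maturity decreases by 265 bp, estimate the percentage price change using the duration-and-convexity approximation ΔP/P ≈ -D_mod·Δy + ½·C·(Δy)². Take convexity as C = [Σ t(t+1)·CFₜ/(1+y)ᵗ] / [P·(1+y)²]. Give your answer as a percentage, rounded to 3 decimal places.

+13.962%

With y = 0.045:
  t   CF        PV=CF/(1+0.045)^t    t·PV        t(t+1)·PV
  1     4,000.00     3,827.7512     3,827.7512       7,655.5024
  2     4,000.00     3,662.9198     7,325.8396      21,977.5188
  3     4,000.00     3,505.1864    10,515.5592      42,062.2370
  4     4,000.00     3,354.2454    13,416.9815      67,084.9075
  5     4,000.00     3,209.8042    16,049.0209      96,294.1256
  6    54,000.00    41,466.3699   248,798.2192   1,741,587.5344
  Σ                 59,026.2768   299,933.3717   1,976,661.8257
P = 59,026.2768; D_Mac = 5.08135 yrs; D_mod = 4.86254 yrs; C = 30.66581.
Duration effect: -4.86254 × (-0.0265) = +0.128857
Convexity effect: 0.5 × 30.66581 × (-0.0265)² = +0.0107675
ΔP/P ≈ +0.128857 + 0.0107675 = +0.139625 = +13.9625%.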